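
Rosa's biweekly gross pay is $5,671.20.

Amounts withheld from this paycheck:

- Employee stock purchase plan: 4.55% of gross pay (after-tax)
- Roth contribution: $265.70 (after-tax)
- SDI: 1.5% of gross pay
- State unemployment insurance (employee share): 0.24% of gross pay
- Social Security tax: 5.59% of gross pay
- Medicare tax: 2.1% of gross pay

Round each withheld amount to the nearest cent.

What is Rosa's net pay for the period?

$4,612.66

Medicare tax: $5,671.20 × 0.021 = $119.10
Social Security tax: $5,671.20 × 0.0559 = $317.02
State unemployment insurance (employee share): $5,671.20 × 0.0024 = $13.61
SDI: $5,671.20 × 0.015 = $85.07
Roth contribution: $265.70
Employee stock purchase plan: $5,671.20 × 0.0455 = $258.04
Total deductions = $119.10 + $317.02 + $13.61 + $85.07 + $265.70 + $258.04 = $1,058.54
Net pay = $5,671.20 − $1,058.54 = $4,612.66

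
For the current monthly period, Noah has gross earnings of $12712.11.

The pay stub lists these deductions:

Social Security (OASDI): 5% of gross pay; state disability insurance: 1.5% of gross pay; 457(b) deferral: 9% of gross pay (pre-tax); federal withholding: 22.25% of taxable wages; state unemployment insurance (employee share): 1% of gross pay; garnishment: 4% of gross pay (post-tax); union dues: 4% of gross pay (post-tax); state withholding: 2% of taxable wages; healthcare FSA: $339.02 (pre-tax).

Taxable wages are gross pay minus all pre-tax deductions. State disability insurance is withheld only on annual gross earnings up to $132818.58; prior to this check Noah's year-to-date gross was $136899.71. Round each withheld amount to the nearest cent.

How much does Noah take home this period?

Healthcare FSA: $339.02
457(b) deferral: $12712.11 × 0.09 = $1144.09
Pre-tax total = $339.02 + $1144.09 = $1483.11
Taxable wages = $12712.11 − $1483.11 = $11229.00
Federal withholding: $11229.00 × 0.2225 = $2498.45
State withholding: $11229.00 × 0.02 = $224.58
State unemployment insurance (employee share): $12712.11 × 0.01 = $127.12
Social Security (OASDI): $12712.11 × 0.05 = $635.61
State disability insurance: annual cap $132818.58 already reached (YTD $136899.71), so $0.00
Garnishment: $12712.11 × 0.04 = $508.48
Union dues: $12712.11 × 0.04 = $508.48
Total deductions = $339.02 + $1144.09 + $2498.45 + $224.58 + $127.12 + $635.61 + $0.00 + $508.48 + $508.48 = $5985.83
Net pay = $12712.11 − $5985.83 = $6726.28

$6726.28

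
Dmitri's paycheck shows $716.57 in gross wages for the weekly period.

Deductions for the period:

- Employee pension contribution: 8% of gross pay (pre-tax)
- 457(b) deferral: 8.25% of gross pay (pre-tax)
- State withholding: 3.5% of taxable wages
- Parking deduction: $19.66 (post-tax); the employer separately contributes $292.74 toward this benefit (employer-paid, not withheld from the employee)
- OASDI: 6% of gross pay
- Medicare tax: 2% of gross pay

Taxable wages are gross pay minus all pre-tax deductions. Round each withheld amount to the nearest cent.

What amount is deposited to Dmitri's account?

$502.14

Employee pension contribution: $716.57 × 0.08 = $57.33
457(b) deferral: $716.57 × 0.0825 = $59.12
Pre-tax total = $57.33 + $59.12 = $116.45
Taxable wages = $716.57 − $116.45 = $600.12
State withholding: $600.12 × 0.035 = $21.00
Medicare tax: $716.57 × 0.02 = $14.33
OASDI: $716.57 × 0.06 = $42.99
Parking deduction: $19.66
(Employer's $292.74 toward parking deduction is not withheld from the employee.)
Total deductions = $57.33 + $59.12 + $21.00 + $14.33 + $42.99 + $19.66 = $214.43
Net pay = $716.57 − $214.43 = $502.14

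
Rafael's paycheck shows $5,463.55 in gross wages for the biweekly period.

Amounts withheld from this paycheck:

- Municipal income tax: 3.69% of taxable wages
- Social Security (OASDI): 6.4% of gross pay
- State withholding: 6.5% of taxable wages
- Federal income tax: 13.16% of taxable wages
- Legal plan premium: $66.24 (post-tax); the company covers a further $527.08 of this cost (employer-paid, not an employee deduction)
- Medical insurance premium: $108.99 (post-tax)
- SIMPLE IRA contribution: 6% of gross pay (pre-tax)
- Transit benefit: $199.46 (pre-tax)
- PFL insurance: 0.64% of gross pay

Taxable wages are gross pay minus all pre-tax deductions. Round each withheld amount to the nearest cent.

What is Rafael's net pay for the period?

SIMPLE IRA contribution: $5,463.55 × 0.06 = $327.81
Transit benefit: $199.46
Pre-tax total = $327.81 + $199.46 = $527.27
Taxable wages = $5,463.55 − $527.27 = $4,936.28
Federal income tax: $4,936.28 × 0.1316 = $649.61
State withholding: $4,936.28 × 0.065 = $320.86
Municipal income tax: $4,936.28 × 0.0369 = $182.15
Social Security (OASDI): $5,463.55 × 0.064 = $349.67
PFL insurance: $5,463.55 × 0.0064 = $34.97
Legal plan premium: $66.24
Medical insurance premium: $108.99
(Employer's $527.08 toward legal plan premium is not withheld from the employee.)
Total deductions = $327.81 + $199.46 + $649.61 + $320.86 + $182.15 + $349.67 + $34.97 + $66.24 + $108.99 = $2,239.76
Net pay = $5,463.55 − $2,239.76 = $3,223.79

$3,223.79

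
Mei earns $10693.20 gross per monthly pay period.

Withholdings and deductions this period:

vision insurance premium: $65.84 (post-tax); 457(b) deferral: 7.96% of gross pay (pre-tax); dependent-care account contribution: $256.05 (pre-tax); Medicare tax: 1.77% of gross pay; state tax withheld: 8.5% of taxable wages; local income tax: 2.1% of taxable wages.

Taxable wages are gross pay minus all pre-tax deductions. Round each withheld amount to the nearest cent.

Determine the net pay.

$8314.74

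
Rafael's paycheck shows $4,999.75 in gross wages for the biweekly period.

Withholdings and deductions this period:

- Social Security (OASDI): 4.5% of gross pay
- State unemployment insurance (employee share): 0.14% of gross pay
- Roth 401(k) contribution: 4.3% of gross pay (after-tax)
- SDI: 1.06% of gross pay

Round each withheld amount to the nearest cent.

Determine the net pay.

$4,499.77

Social Security (OASDI): $4,999.75 × 0.045 = $224.99
State unemployment insurance (employee share): $4,999.75 × 0.0014 = $7.00
SDI: $4,999.75 × 0.0106 = $53.00
Roth 401(k) contribution: $4,999.75 × 0.043 = $214.99
Total deductions = $224.99 + $7.00 + $53.00 + $214.99 = $499.98
Net pay = $4,999.75 − $499.98 = $4,499.77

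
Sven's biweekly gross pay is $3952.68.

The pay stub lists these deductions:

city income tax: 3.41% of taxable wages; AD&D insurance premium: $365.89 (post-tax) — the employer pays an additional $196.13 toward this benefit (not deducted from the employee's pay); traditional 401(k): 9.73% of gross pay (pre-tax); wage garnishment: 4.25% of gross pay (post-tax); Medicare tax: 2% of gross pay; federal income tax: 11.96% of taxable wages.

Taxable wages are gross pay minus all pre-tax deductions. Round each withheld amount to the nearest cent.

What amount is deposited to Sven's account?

Traditional 401(k): $3952.68 × 0.0973 = $384.60
Taxable wages = $3952.68 − $384.60 = $3568.08
City income tax: $3568.08 × 0.0341 = $121.67
Federal income tax: $3568.08 × 0.1196 = $426.74
Medicare tax: $3952.68 × 0.02 = $79.05
AD&D insurance premium: $365.89
Wage garnishment: $3952.68 × 0.0425 = $167.99
(Employer's $196.13 toward AD&D insurance premium is not withheld from the employee.)
Total deductions = $384.60 + $121.67 + $426.74 + $79.05 + $365.89 + $167.99 = $1545.94
Net pay = $3952.68 − $1545.94 = $2406.74

$2406.74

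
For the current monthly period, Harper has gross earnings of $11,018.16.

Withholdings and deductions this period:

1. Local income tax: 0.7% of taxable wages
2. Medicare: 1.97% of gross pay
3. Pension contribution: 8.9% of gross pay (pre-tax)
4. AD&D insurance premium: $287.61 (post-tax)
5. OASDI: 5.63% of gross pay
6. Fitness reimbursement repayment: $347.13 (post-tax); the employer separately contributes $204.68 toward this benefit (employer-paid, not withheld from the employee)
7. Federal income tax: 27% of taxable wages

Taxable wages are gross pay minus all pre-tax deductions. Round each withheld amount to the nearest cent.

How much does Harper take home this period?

Pension contribution: $11,018.16 × 0.089 = $980.62
Taxable wages = $11,018.16 − $980.62 = $10,037.54
Local income tax: $10,037.54 × 0.007 = $70.26
Federal income tax: $10,037.54 × 0.27 = $2,710.14
OASDI: $11,018.16 × 0.0563 = $620.32
Medicare: $11,018.16 × 0.0197 = $217.06
AD&D insurance premium: $287.61
Fitness reimbursement repayment: $347.13
(Employer's $204.68 toward fitness reimbursement repayment is not withheld from the employee.)
Total deductions = $980.62 + $70.26 + $2,710.14 + $620.32 + $217.06 + $287.61 + $347.13 = $5,233.14
Net pay = $11,018.16 − $5,233.14 = $5,785.02

$5,785.02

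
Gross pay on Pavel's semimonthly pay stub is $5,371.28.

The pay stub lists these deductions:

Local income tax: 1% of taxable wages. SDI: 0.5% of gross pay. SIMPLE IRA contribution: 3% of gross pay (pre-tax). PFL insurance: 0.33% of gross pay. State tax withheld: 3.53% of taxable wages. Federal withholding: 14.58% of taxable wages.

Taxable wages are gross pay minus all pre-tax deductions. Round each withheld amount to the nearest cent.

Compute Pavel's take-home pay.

$4,169.89

SIMPLE IRA contribution: $5,371.28 × 0.03 = $161.14
Taxable wages = $5,371.28 − $161.14 = $5,210.14
Federal withholding: $5,210.14 × 0.1458 = $759.64
State tax withheld: $5,210.14 × 0.0353 = $183.92
Local income tax: $5,210.14 × 0.01 = $52.10
SDI: $5,371.28 × 0.005 = $26.86
PFL insurance: $5,371.28 × 0.0033 = $17.73
Total deductions = $161.14 + $759.64 + $183.92 + $52.10 + $26.86 + $17.73 = $1,201.39
Net pay = $5,371.28 − $1,201.39 = $4,169.89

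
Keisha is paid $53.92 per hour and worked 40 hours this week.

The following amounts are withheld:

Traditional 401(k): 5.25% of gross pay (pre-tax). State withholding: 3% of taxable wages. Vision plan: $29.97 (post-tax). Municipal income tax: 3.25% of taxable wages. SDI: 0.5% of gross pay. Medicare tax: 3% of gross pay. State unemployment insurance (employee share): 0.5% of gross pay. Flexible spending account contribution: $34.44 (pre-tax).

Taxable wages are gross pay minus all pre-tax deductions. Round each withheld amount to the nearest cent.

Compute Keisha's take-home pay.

Gross pay: 40 × $53.92 = $2,156.80
Traditional 401(k): $2,156.80 × 0.0525 = $113.23
Flexible spending account contribution: $34.44
Pre-tax total = $113.23 + $34.44 = $147.67
Taxable wages = $2,156.80 − $147.67 = $2,009.13
Municipal income tax: $2,009.13 × 0.0325 = $65.30
State withholding: $2,009.13 × 0.03 = $60.27
Medicare tax: $2,156.80 × 0.03 = $64.70
SDI: $2,156.80 × 0.005 = $10.78
State unemployment insurance (employee share): $2,156.80 × 0.005 = $10.78
Vision plan: $29.97
Total deductions = $113.23 + $34.44 + $65.30 + $60.27 + $64.70 + $10.78 + $10.78 + $29.97 = $389.47
Net pay = $2,156.80 − $389.47 = $1,767.33

$1,767.33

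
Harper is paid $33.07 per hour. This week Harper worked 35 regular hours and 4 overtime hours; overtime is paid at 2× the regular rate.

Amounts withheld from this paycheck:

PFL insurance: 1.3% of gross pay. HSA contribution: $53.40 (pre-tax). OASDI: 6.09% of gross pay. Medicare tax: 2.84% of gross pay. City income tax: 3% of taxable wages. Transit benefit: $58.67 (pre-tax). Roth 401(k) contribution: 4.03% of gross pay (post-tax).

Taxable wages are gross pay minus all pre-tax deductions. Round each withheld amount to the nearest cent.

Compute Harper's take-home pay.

Regular pay: 35 × $33.07 = $1,157.45
Overtime pay: 4 × $33.07 × 2 = $264.56
Gross pay = $1,157.45 + $264.56 = $1,422.01
Transit benefit: $58.67
HSA contribution: $53.40
Pre-tax total = $58.67 + $53.40 = $112.07
Taxable wages = $1,422.01 − $112.07 = $1,309.94
City income tax: $1,309.94 × 0.03 = $39.30
Medicare tax: $1,422.01 × 0.0284 = $40.39
OASDI: $1,422.01 × 0.0609 = $86.60
PFL insurance: $1,422.01 × 0.013 = $18.49
Roth 401(k) contribution: $1,422.01 × 0.0403 = $57.31
Total deductions = $58.67 + $53.40 + $39.30 + $40.39 + $86.60 + $18.49 + $57.31 = $354.16
Net pay = $1,422.01 − $354.16 = $1,067.85

$1,067.85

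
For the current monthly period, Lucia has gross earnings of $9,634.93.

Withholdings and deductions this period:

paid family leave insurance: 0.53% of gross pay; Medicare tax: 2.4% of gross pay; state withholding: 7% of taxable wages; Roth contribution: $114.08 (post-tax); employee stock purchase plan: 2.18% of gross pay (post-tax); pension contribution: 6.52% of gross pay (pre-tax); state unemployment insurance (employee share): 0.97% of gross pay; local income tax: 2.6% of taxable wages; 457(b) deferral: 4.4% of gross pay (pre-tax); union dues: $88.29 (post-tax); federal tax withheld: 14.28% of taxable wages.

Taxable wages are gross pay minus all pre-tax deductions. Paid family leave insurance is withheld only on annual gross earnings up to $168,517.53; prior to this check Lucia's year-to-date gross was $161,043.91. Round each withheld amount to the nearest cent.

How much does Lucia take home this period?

Pension contribution: $9,634.93 × 0.0652 = $628.20
457(b) deferral: $9,634.93 × 0.044 = $423.94
Pre-tax total = $628.20 + $423.94 = $1,052.14
Taxable wages = $9,634.93 − $1,052.14 = $8,582.79
Federal tax withheld: $8,582.79 × 0.1428 = $1,225.62
State withholding: $8,582.79 × 0.07 = $600.80
Local income tax: $8,582.79 × 0.026 = $223.15
State unemployment insurance (employee share): $9,634.93 × 0.0097 = $93.46
Medicare tax: $9,634.93 × 0.024 = $231.24
Paid family leave insurance: only $168,517.53 − $161,043.91 = $7,473.62 of this check is subject → $7,473.62 × 0.0053 = $39.61
Roth contribution: $114.08
Employee stock purchase plan: $9,634.93 × 0.0218 = $210.04
Union dues: $88.29
Total deductions = $628.20 + $423.94 + $1,225.62 + $600.80 + $223.15 + $93.46 + $231.24 + $39.61 + $114.08 + $210.04 + $88.29 = $3,878.43
Net pay = $9,634.93 − $3,878.43 = $5,756.50

$5,756.50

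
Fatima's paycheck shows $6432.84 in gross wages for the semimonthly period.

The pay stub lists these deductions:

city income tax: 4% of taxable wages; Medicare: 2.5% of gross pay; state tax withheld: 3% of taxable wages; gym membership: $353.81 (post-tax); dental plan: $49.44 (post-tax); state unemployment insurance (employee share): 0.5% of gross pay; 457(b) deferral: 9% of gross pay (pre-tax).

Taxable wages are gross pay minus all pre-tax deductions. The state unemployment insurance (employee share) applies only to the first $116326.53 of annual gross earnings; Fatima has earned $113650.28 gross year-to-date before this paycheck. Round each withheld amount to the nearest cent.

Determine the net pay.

$4866.65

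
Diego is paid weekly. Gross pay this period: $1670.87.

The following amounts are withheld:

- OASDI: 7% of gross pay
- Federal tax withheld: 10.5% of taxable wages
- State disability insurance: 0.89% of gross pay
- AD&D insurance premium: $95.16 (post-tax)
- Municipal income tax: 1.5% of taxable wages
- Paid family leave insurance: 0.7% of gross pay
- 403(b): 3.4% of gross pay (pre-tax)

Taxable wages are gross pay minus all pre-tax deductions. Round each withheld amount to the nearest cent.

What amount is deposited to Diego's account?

403(b): $1670.87 × 0.034 = $56.81
Taxable wages = $1670.87 − $56.81 = $1614.06
Federal tax withheld: $1614.06 × 0.105 = $169.48
Municipal income tax: $1614.06 × 0.015 = $24.21
OASDI: $1670.87 × 0.07 = $116.96
State disability insurance: $1670.87 × 0.0089 = $14.87
Paid family leave insurance: $1670.87 × 0.007 = $11.70
AD&D insurance premium: $95.16
Total deductions = $56.81 + $169.48 + $24.21 + $116.96 + $14.87 + $11.70 + $95.16 = $489.19
Net pay = $1670.87 − $489.19 = $1181.68

$1181.68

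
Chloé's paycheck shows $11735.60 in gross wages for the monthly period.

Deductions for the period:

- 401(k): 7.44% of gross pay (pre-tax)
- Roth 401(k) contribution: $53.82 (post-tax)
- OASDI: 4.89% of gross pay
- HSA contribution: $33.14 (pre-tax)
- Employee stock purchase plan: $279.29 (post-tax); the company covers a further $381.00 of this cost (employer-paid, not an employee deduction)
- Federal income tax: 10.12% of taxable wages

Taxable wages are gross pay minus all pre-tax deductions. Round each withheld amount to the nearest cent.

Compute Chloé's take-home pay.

HSA contribution: $33.14
401(k): $11735.60 × 0.0744 = $873.13
Pre-tax total = $33.14 + $873.13 = $906.27
Taxable wages = $11735.60 − $906.27 = $10829.33
Federal income tax: $10829.33 × 0.1012 = $1095.93
OASDI: $11735.60 × 0.0489 = $573.87
Roth 401(k) contribution: $53.82
Employee stock purchase plan: $279.29
(Employer's $381.00 toward employee stock purchase plan is not withheld from the employee.)
Total deductions = $33.14 + $873.13 + $1095.93 + $573.87 + $53.82 + $279.29 = $2909.18
Net pay = $11735.60 − $2909.18 = $8826.42

$8826.42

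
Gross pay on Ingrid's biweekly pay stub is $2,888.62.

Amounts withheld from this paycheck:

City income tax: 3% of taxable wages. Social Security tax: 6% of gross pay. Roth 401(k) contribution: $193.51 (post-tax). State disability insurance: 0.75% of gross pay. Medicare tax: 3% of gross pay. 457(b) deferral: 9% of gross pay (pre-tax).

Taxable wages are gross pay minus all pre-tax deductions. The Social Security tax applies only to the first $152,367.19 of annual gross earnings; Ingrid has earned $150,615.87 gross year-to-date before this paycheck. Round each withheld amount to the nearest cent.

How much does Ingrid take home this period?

$2,142.87

457(b) deferral: $2,888.62 × 0.09 = $259.98
Taxable wages = $2,888.62 − $259.98 = $2,628.64
City income tax: $2,628.64 × 0.03 = $78.86
Medicare tax: $2,888.62 × 0.03 = $86.66
Social Security tax: only $152,367.19 − $150,615.87 = $1,751.32 of this check is subject → $1,751.32 × 0.06 = $105.08
State disability insurance: $2,888.62 × 0.0075 = $21.66
Roth 401(k) contribution: $193.51
Total deductions = $259.98 + $78.86 + $86.66 + $105.08 + $21.66 + $193.51 = $745.75
Net pay = $2,888.62 − $745.75 = $2,142.87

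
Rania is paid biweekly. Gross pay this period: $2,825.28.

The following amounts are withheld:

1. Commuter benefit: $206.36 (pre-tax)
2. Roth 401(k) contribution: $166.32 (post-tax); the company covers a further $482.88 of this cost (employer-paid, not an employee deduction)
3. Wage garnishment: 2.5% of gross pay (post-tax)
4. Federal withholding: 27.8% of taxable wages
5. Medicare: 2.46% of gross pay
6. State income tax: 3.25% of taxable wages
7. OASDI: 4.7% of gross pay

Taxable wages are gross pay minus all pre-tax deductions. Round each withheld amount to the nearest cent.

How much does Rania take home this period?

$1,366.51

Commuter benefit: $206.36
Taxable wages = $2,825.28 − $206.36 = $2,618.92
Federal withholding: $2,618.92 × 0.278 = $728.06
State income tax: $2,618.92 × 0.0325 = $85.11
OASDI: $2,825.28 × 0.047 = $132.79
Medicare: $2,825.28 × 0.0246 = $69.50
Roth 401(k) contribution: $166.32
Wage garnishment: $2,825.28 × 0.025 = $70.63
(Employer's $482.88 toward Roth 401(k) contribution is not withheld from the employee.)
Total deductions = $206.36 + $728.06 + $85.11 + $132.79 + $69.50 + $166.32 + $70.63 = $1,458.77
Net pay = $2,825.28 − $1,458.77 = $1,366.51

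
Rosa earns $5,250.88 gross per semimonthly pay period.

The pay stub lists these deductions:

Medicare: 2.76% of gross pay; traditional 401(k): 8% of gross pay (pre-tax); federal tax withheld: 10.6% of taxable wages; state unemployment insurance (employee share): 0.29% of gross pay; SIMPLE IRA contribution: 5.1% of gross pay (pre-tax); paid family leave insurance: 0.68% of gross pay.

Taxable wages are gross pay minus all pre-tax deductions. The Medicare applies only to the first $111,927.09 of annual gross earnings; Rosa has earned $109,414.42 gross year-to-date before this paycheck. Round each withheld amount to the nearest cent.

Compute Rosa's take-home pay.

$3,959.05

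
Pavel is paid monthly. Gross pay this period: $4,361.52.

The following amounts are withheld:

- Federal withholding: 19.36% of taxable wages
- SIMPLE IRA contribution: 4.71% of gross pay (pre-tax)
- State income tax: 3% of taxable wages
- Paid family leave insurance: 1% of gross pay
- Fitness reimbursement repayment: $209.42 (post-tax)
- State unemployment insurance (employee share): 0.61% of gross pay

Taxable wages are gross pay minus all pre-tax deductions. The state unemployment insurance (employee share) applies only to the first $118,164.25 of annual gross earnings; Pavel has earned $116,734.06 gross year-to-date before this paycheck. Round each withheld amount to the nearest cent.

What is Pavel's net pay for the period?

SIMPLE IRA contribution: $4,361.52 × 0.0471 = $205.43
Taxable wages = $4,361.52 − $205.43 = $4,156.09
State income tax: $4,156.09 × 0.03 = $124.68
Federal withholding: $4,156.09 × 0.1936 = $804.62
State unemployment insurance (employee share): only $118,164.25 − $116,734.06 = $1,430.19 of this check is subject → $1,430.19 × 0.0061 = $8.72
Paid family leave insurance: $4,361.52 × 0.01 = $43.62
Fitness reimbursement repayment: $209.42
Total deductions = $205.43 + $124.68 + $804.62 + $8.72 + $43.62 + $209.42 = $1,396.49
Net pay = $4,361.52 − $1,396.49 = $2,965.03

$2,965.03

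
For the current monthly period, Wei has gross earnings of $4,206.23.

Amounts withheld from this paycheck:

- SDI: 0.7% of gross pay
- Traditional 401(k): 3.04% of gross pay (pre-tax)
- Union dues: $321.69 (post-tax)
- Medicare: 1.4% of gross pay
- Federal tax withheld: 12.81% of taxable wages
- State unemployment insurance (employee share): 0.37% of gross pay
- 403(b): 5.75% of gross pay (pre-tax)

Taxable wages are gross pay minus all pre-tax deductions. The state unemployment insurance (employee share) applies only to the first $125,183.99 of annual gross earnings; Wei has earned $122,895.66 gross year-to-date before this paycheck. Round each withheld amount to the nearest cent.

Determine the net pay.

Traditional 401(k): $4,206.23 × 0.0304 = $127.87
403(b): $4,206.23 × 0.0575 = $241.86
Pre-tax total = $127.87 + $241.86 = $369.73
Taxable wages = $4,206.23 − $369.73 = $3,836.50
Federal tax withheld: $3,836.50 × 0.1281 = $491.46
State unemployment insurance (employee share): only $125,183.99 − $122,895.66 = $2,288.33 of this check is subject → $2,288.33 × 0.0037 = $8.47
SDI: $4,206.23 × 0.007 = $29.44
Medicare: $4,206.23 × 0.014 = $58.89
Union dues: $321.69
Total deductions = $127.87 + $241.86 + $491.46 + $8.47 + $29.44 + $58.89 + $321.69 = $1,279.68
Net pay = $4,206.23 − $1,279.68 = $2,926.55

$2,926.55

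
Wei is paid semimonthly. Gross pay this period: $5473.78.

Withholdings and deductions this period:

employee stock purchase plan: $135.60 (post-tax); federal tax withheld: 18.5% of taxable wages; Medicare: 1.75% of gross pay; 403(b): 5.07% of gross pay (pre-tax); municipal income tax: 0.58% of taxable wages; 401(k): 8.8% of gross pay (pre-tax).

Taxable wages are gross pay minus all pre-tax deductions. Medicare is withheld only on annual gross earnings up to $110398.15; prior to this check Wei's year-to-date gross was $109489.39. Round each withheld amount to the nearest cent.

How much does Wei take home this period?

403(b): $5473.78 × 0.0507 = $277.52
401(k): $5473.78 × 0.088 = $481.69
Pre-tax total = $277.52 + $481.69 = $759.21
Taxable wages = $5473.78 − $759.21 = $4714.57
Federal tax withheld: $4714.57 × 0.185 = $872.20
Municipal income tax: $4714.57 × 0.0058 = $27.34
Medicare: only $110398.15 − $109489.39 = $908.76 of this check is subject → $908.76 × 0.0175 = $15.90
Employee stock purchase plan: $135.60
Total deductions = $277.52 + $481.69 + $872.20 + $27.34 + $15.90 + $135.60 = $1810.25
Net pay = $5473.78 − $1810.25 = $3663.53

$3663.53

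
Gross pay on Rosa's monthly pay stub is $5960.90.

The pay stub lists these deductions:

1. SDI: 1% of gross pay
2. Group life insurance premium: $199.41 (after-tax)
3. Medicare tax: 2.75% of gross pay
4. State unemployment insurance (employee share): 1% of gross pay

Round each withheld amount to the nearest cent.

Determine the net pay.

State unemployment insurance (employee share): $5960.90 × 0.01 = $59.61
Medicare tax: $5960.90 × 0.0275 = $163.92
SDI: $5960.90 × 0.01 = $59.61
Group life insurance premium: $199.41
Total deductions = $59.61 + $163.92 + $59.61 + $199.41 = $482.55
Net pay = $5960.90 − $482.55 = $5478.35

$5478.35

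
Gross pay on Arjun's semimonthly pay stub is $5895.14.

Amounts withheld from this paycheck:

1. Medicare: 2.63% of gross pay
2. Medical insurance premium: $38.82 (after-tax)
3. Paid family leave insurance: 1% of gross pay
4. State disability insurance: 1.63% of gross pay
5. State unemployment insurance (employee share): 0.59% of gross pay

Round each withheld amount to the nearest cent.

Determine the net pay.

State unemployment insurance (employee share): $5895.14 × 0.0059 = $34.78
State disability insurance: $5895.14 × 0.0163 = $96.09
Medicare: $5895.14 × 0.0263 = $155.04
Paid family leave insurance: $5895.14 × 0.01 = $58.95
Medical insurance premium: $38.82
Total deductions = $34.78 + $96.09 + $155.04 + $58.95 + $38.82 = $383.68
Net pay = $5895.14 − $383.68 = $5511.46

$5511.46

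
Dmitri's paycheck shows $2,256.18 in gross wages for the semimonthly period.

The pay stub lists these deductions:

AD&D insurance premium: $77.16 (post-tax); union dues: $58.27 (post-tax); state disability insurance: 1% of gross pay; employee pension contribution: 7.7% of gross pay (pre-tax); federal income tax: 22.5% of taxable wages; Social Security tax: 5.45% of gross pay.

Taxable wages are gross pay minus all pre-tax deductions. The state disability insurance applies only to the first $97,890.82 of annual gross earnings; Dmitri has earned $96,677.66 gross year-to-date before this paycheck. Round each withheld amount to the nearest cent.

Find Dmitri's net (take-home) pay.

$1,343.38

Employee pension contribution: $2,256.18 × 0.077 = $173.73
Taxable wages = $2,256.18 − $173.73 = $2,082.45
Federal income tax: $2,082.45 × 0.225 = $468.55
State disability insurance: only $97,890.82 − $96,677.66 = $1,213.16 of this check is subject → $1,213.16 × 0.01 = $12.13
Social Security tax: $2,256.18 × 0.0545 = $122.96
AD&D insurance premium: $77.16
Union dues: $58.27
Total deductions = $173.73 + $468.55 + $12.13 + $122.96 + $77.16 + $58.27 = $912.80
Net pay = $2,256.18 − $912.80 = $1,343.38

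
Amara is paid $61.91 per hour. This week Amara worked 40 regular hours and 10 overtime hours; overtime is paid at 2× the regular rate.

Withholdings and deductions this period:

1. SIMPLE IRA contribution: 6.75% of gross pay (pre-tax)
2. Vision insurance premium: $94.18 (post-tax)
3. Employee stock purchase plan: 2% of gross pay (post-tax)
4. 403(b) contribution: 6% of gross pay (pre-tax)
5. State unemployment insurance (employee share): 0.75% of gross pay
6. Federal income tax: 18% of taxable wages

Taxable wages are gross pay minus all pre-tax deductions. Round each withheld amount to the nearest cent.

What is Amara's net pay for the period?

$2,461.27

Regular pay: 40 × $61.91 = $2,476.40
Overtime pay: 10 × $61.91 × 2 = $1,238.20
Gross pay = $2,476.40 + $1,238.20 = $3,714.60
SIMPLE IRA contribution: $3,714.60 × 0.0675 = $250.74
403(b) contribution: $3,714.60 × 0.06 = $222.88
Pre-tax total = $250.74 + $222.88 = $473.62
Taxable wages = $3,714.60 − $473.62 = $3,240.98
Federal income tax: $3,240.98 × 0.18 = $583.38
State unemployment insurance (employee share): $3,714.60 × 0.0075 = $27.86
Employee stock purchase plan: $3,714.60 × 0.02 = $74.29
Vision insurance premium: $94.18
Total deductions = $250.74 + $222.88 + $583.38 + $27.86 + $74.29 + $94.18 = $1,253.33
Net pay = $3,714.60 − $1,253.33 = $2,461.27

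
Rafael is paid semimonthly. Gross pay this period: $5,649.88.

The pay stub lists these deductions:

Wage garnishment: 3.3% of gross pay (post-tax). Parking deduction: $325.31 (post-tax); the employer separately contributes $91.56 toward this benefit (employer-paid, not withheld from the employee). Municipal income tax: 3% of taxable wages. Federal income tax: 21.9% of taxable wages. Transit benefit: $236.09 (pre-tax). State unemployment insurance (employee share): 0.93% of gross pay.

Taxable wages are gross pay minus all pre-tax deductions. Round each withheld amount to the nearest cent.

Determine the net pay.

$3,501.46

Transit benefit: $236.09
Taxable wages = $5,649.88 − $236.09 = $5,413.79
Municipal income tax: $5,413.79 × 0.03 = $162.41
Federal income tax: $5,413.79 × 0.219 = $1,185.62
State unemployment insurance (employee share): $5,649.88 × 0.0093 = $52.54
Wage garnishment: $5,649.88 × 0.033 = $186.45
Parking deduction: $325.31
(Employer's $91.56 toward parking deduction is not withheld from the employee.)
Total deductions = $236.09 + $162.41 + $1,185.62 + $52.54 + $186.45 + $325.31 = $2,148.42
Net pay = $5,649.88 − $2,148.42 = $3,501.46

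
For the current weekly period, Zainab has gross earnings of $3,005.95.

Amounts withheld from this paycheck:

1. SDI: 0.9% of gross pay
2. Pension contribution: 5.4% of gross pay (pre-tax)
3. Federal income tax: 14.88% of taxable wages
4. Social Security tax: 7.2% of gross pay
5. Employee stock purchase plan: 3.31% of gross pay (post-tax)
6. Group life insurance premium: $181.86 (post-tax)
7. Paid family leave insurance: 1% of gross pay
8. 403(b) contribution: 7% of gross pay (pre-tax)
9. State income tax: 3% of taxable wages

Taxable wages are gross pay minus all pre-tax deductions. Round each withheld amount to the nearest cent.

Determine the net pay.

$1,607.49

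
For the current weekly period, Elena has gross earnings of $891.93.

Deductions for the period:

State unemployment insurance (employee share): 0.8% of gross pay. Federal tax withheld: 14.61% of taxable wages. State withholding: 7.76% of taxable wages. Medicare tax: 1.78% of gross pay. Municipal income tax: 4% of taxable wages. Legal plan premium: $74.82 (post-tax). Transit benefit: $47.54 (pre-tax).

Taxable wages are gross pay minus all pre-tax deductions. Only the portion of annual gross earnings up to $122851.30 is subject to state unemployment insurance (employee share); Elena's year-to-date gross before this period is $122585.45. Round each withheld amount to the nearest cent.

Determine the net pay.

$528.89

Transit benefit: $47.54
Taxable wages = $891.93 − $47.54 = $844.39
State withholding: $844.39 × 0.0776 = $65.52
Municipal income tax: $844.39 × 0.04 = $33.78
Federal tax withheld: $844.39 × 0.1461 = $123.37
State unemployment insurance (employee share): only $122851.30 − $122585.45 = $265.85 of this check is subject → $265.85 × 0.008 = $2.13
Medicare tax: $891.93 × 0.0178 = $15.88
Legal plan premium: $74.82
Total deductions = $47.54 + $65.52 + $33.78 + $123.37 + $2.13 + $15.88 + $74.82 = $363.04
Net pay = $891.93 − $363.04 = $528.89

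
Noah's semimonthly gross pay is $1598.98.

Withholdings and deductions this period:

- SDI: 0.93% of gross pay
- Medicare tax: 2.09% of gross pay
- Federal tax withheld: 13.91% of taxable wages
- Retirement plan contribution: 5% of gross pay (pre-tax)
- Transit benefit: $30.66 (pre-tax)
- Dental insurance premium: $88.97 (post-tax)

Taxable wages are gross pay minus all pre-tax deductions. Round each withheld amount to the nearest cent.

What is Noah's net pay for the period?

Retirement plan contribution: $1598.98 × 0.05 = $79.95
Transit benefit: $30.66
Pre-tax total = $79.95 + $30.66 = $110.61
Taxable wages = $1598.98 − $110.61 = $1488.37
Federal tax withheld: $1488.37 × 0.1391 = $207.03
SDI: $1598.98 × 0.0093 = $14.87
Medicare tax: $1598.98 × 0.0209 = $33.42
Dental insurance premium: $88.97
Total deductions = $79.95 + $30.66 + $207.03 + $14.87 + $33.42 + $88.97 = $454.90
Net pay = $1598.98 − $454.90 = $1144.08

$1144.08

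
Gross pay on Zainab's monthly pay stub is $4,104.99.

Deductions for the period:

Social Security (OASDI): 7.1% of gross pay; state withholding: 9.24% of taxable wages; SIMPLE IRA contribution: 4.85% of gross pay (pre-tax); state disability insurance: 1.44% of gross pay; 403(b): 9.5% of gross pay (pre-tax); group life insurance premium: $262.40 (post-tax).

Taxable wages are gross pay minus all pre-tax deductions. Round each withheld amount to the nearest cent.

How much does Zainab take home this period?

SIMPLE IRA contribution: $4,104.99 × 0.0485 = $199.09
403(b): $4,104.99 × 0.095 = $389.97
Pre-tax total = $199.09 + $389.97 = $589.06
Taxable wages = $4,104.99 − $589.06 = $3,515.93
State withholding: $3,515.93 × 0.0924 = $324.87
Social Security (OASDI): $4,104.99 × 0.071 = $291.45
State disability insurance: $4,104.99 × 0.0144 = $59.11
Group life insurance premium: $262.40
Total deductions = $199.09 + $389.97 + $324.87 + $291.45 + $59.11 + $262.40 = $1,526.89
Net pay = $4,104.99 − $1,526.89 = $2,578.10

$2,578.10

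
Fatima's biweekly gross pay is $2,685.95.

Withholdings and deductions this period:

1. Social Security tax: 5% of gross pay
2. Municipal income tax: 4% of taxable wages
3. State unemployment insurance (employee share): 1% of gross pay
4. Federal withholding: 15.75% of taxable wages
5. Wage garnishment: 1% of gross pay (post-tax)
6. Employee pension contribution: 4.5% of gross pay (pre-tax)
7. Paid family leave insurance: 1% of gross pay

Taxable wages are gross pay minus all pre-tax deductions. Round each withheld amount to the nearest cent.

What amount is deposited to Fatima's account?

$1,843.60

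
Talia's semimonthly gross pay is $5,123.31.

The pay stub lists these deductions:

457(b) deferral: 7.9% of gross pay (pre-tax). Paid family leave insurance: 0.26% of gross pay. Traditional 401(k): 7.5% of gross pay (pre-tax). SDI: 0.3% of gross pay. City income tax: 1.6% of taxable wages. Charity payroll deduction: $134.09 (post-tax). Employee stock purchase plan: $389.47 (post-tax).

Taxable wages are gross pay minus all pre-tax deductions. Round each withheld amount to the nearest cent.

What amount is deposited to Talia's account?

$3,712.72

Traditional 401(k): $5,123.31 × 0.075 = $384.25
457(b) deferral: $5,123.31 × 0.079 = $404.74
Pre-tax total = $384.25 + $404.74 = $788.99
Taxable wages = $5,123.31 − $788.99 = $4,334.32
City income tax: $4,334.32 × 0.016 = $69.35
SDI: $5,123.31 × 0.003 = $15.37
Paid family leave insurance: $5,123.31 × 0.0026 = $13.32
Charity payroll deduction: $134.09
Employee stock purchase plan: $389.47
Total deductions = $384.25 + $404.74 + $69.35 + $15.37 + $13.32 + $134.09 + $389.47 = $1,410.59
Net pay = $5,123.31 − $1,410.59 = $3,712.72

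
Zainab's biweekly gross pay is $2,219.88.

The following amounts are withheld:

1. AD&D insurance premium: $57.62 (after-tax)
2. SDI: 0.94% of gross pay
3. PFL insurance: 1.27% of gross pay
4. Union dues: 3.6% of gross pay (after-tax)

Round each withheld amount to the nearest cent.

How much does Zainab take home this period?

SDI: $2,219.88 × 0.0094 = $20.87
PFL insurance: $2,219.88 × 0.0127 = $28.19
Union dues: $2,219.88 × 0.036 = $79.92
AD&D insurance premium: $57.62
Total deductions = $20.87 + $28.19 + $79.92 + $57.62 = $186.60
Net pay = $2,219.88 − $186.60 = $2,033.28

$2,033.28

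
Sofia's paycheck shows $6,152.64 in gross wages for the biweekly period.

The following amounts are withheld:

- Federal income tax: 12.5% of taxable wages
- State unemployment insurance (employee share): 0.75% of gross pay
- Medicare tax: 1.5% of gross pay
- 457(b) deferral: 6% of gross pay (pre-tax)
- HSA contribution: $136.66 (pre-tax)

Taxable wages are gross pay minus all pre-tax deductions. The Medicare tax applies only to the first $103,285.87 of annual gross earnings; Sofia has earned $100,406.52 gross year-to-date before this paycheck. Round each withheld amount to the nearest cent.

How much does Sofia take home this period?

$4,851.64

HSA contribution: $136.66
457(b) deferral: $6,152.64 × 0.06 = $369.16
Pre-tax total = $136.66 + $369.16 = $505.82
Taxable wages = $6,152.64 − $505.82 = $5,646.82
Federal income tax: $5,646.82 × 0.125 = $705.85
State unemployment insurance (employee share): $6,152.64 × 0.0075 = $46.14
Medicare tax: only $103,285.87 − $100,406.52 = $2,879.35 of this check is subject → $2,879.35 × 0.015 = $43.19
Total deductions = $136.66 + $369.16 + $705.85 + $46.14 + $43.19 = $1,301.00
Net pay = $6,152.64 − $1,301.00 = $4,851.64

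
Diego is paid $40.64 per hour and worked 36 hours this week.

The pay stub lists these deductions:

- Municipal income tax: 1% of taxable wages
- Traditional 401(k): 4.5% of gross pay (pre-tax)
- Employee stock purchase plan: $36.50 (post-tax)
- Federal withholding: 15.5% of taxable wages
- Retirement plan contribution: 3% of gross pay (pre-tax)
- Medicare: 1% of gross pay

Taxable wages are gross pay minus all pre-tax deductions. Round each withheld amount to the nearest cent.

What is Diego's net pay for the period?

Gross pay: 36 × $40.64 = $1,463.04
Retirement plan contribution: $1,463.04 × 0.03 = $43.89
Traditional 401(k): $1,463.04 × 0.045 = $65.84
Pre-tax total = $43.89 + $65.84 = $109.73
Taxable wages = $1,463.04 − $109.73 = $1,353.31
Federal withholding: $1,353.31 × 0.155 = $209.76
Municipal income tax: $1,353.31 × 0.01 = $13.53
Medicare: $1,463.04 × 0.01 = $14.63
Employee stock purchase plan: $36.50
Total deductions = $43.89 + $65.84 + $209.76 + $13.53 + $14.63 + $36.50 = $384.15
Net pay = $1,463.04 − $384.15 = $1,078.89

$1,078.89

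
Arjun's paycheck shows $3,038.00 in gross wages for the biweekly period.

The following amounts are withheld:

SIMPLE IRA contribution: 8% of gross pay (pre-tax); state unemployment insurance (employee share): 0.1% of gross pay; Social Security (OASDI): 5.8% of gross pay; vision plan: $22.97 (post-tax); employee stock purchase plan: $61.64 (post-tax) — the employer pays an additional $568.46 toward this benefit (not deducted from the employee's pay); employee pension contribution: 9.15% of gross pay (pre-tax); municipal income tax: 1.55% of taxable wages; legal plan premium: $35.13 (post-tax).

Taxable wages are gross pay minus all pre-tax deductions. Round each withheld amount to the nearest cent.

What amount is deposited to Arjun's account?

$2,178.99

SIMPLE IRA contribution: $3,038.00 × 0.08 = $243.04
Employee pension contribution: $3,038.00 × 0.0915 = $277.98
Pre-tax total = $243.04 + $277.98 = $521.02
Taxable wages = $3,038.00 − $521.02 = $2,516.98
Municipal income tax: $2,516.98 × 0.0155 = $39.01
State unemployment insurance (employee share): $3,038.00 × 0.001 = $3.04
Social Security (OASDI): $3,038.00 × 0.058 = $176.20
Employee stock purchase plan: $61.64
Vision plan: $22.97
Legal plan premium: $35.13
(Employer's $568.46 toward employee stock purchase plan is not withheld from the employee.)
Total deductions = $243.04 + $277.98 + $39.01 + $3.04 + $176.20 + $61.64 + $22.97 + $35.13 = $859.01
Net pay = $3,038.00 − $859.01 = $2,178.99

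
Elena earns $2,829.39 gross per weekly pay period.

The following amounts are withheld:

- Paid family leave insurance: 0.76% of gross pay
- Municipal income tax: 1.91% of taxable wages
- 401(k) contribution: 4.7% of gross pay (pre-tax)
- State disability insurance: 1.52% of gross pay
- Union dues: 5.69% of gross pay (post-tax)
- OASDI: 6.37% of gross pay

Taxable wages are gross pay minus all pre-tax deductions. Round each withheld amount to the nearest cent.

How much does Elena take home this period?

$2,239.18

401(k) contribution: $2,829.39 × 0.047 = $132.98
Taxable wages = $2,829.39 − $132.98 = $2,696.41
Municipal income tax: $2,696.41 × 0.0191 = $51.50
Paid family leave insurance: $2,829.39 × 0.0076 = $21.50
OASDI: $2,829.39 × 0.0637 = $180.23
State disability insurance: $2,829.39 × 0.0152 = $43.01
Union dues: $2,829.39 × 0.0569 = $160.99
Total deductions = $132.98 + $51.50 + $21.50 + $180.23 + $43.01 + $160.99 = $590.21
Net pay = $2,829.39 − $590.21 = $2,239.18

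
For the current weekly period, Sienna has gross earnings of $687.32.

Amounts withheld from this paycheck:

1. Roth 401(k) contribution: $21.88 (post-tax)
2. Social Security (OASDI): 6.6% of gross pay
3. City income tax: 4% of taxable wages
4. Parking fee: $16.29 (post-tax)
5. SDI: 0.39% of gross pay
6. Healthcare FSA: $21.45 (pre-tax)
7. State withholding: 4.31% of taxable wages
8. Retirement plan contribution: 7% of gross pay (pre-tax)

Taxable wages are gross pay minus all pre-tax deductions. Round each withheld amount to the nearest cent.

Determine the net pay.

$480.21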